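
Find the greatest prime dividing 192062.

192062 = 2 · 96031
96031 = 13 · 7387
7387 = 83 · 89
89 is prime.
So 192062 = 2 · 13 · 83 · 89; the largest prime factor is 89.

89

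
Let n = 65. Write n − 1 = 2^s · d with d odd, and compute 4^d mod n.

4

65 − 1 = 64 = 2^6 · 1, so d = 1.
4^1 ≡ 4 (mod 65)
1 = 1 in binary powers of 2.
So 4^1 ≡ 4 ≡ 4 (mod 65).
Squaring chain: 4 → 16 → 61 → 16 → 61 → 16; never reaches −1, so base 4 is a Miller–Rabin witness that 65 is composite.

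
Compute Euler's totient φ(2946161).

Factor: 2946161 = 109 · 151 · 179.
φ(2946161) = (109−1) · (151−1) · (179−1) = 108 · 150 · 178 = 2883600.

2883600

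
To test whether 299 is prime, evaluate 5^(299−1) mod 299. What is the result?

5^1 ≡ 5 (mod 299)
5^2 ≡ 5^2 = 25 ≡ 25 (mod 299)
5^4 ≡ 25^2 = 625 ≡ 27 (mod 299)
5^8 ≡ 27^2 = 729 ≡ 131 (mod 299)
5^16 ≡ 131^2 = 17161 ≡ 118 (mod 299)
5^32 ≡ 118^2 = 13924 ≡ 170 (mod 299)
5^64 ≡ 170^2 = 28900 ≡ 196 (mod 299)
5^128 ≡ 196^2 = 38416 ≡ 144 (mod 299)
5^256 ≡ 144^2 = 20736 ≡ 105 (mod 299)
298 = 256 + 32 + 8 + 2 in binary powers of 2.
So 5^298 ≡ 105 · 170 · 131 · 25 ≡ 64 (mod 299).
Since 64 ≠ 1, base 5 is a Fermat witness: 299 is composite.

64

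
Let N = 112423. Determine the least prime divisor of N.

19

112423 is odd.
Digit sum 13, not divisible by 3.
Ends in 3: not divisible by 5.
7: 112423 = 7·16060 + 3
11: 112423 = 11·10220 + 3
13: 112423 = 13·8647 + 12
17: 112423 = 17·6613 + 2
19: 112423 = 19·5917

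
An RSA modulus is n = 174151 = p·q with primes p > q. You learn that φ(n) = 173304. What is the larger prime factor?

φ(n) = (p−1)(q−1) = n − (p+q) + 1, so p + q = 174151 − 173304 + 1 = 848.
p and q are the roots of t² − 848t + 174151 = 0.
Discriminant: 848² − 4·174151 = 719104 − 696604 = 22500; √22500 = 150.
q = (848 − 150)/2 = 349, p = (848 + 150)/2 = 499.
Check: 349 · 499 = 174151.

499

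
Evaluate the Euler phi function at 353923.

Factor: 353923 = 17 · 109 · 191.
φ(353923) = (17−1) · (109−1) · (191−1) = 16 · 108 · 190 = 328320.

328320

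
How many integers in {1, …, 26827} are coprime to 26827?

26496

Factor: 26827 = 139 · 193.
φ(26827) = (139−1) · (193−1) = 138 · 192 = 26496.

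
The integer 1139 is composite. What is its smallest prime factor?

17

1139 is odd.
Digit sum 14, not divisible by 3.
Ends in 9: not divisible by 5.
7: 1139 = 7·162 + 5
11: 1139 = 11·103 + 6
13: 1139 = 13·87 + 8
17: 1139 = 17·67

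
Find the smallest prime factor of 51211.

51211 is odd.
Digit sum 10, not divisible by 3.
Ends in 1: not divisible by 5.
7: 51211 = 7·7315 + 6
11: 51211 = 11·4655 + 6
13: 51211 = 13·3939 + 4
17: 51211 = 17·3012 + 7
19: 51211 = 19·2695 + 6
23: 51211 = 23·2226 + 13
29: 51211 = 29·1765 + 26
31: 51211 = 31·1651 + 30
37: 51211 = 37·1384 + 3
41: 51211 = 41·1249 + 2
43: 51211 = 43·1190 + 41
47: 51211 = 47·1089 + 28
53: 51211 = 53·966 + 13
59: 51211 = 59·867 + 58
61: 51211 = 61·839 + 32
67: 51211 = 67·764 + 23
71: 51211 = 71·721 + 20
73: 51211 = 73·701 + 38
79: 51211 = 79·648 + 19
83: 51211 = 83·617

83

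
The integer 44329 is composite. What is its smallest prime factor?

97

44329 is odd.
Digit sum 22, not divisible by 3.
Ends in 9: not divisible by 5.
7: 44329 = 7·6332 + 5
11: 44329 = 11·4029 + 10
13: 44329 = 13·3409 + 12
17: 44329 = 17·2607 + 10
19: 44329 = 19·2333 + 2
23: 44329 = 23·1927 + 8
29: 44329 = 29·1528 + 17
31: 44329 = 31·1429 + 30
37: 44329 = 37·1198 + 3
41: 44329 = 41·1081 + 8
43: 44329 = 43·1030 + 39
47: 44329 = 47·943 + 8
53: 44329 = 53·836 + 21
59: 44329 = 59·751 + 20
61: 44329 = 61·726 + 43
67: 44329 = 67·661 + 42
71: 44329 = 71·624 + 25
73: 44329 = 73·607 + 18
79: 44329 = 79·561 + 10
83: 44329 = 83·534 + 7
89: 44329 = 89·498 + 7
97: 44329 = 97·457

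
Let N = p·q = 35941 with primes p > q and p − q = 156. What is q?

Since p = q + 156, we have 35941 = q(q + 156), so q² + 156q − 35941 = 0.
Discriminant: 156² + 4·35941 = 24336 + 143764 = 168100; √168100 = 410.
q = (−156 + 410)/2 = 127, and p = q + 156 = 283.
Check: 127 · 283 = 35941.

127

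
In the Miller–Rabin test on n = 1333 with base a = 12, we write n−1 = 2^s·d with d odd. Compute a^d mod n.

457

1333 − 1 = 1332 = 2^2 · 333, so d = 333.
12^1 ≡ 12 (mod 1333)
12^2 ≡ 12^2 = 144 ≡ 144 (mod 1333)
12^4 ≡ 144^2 = 20736 ≡ 741 (mod 1333)
12^8 ≡ 741^2 = 549081 ≡ 1218 (mod 1333)
12^16 ≡ 1218^2 = 1483524 ≡ 1228 (mod 1333)
12^32 ≡ 1228^2 = 1507984 ≡ 361 (mod 1333)
12^64 ≡ 361^2 = 130321 ≡ 1020 (mod 1333)
12^128 ≡ 1020^2 = 1040400 ≡ 660 (mod 1333)
12^256 ≡ 660^2 = 435600 ≡ 1042 (mod 1333)
333 = 256 + 64 + 8 + 4 + 1 in binary powers of 2.
So 12^333 ≡ 1042 · 1020 · 1218 · 741 · 12 ≡ 457 (mod 1333).
Squaring chain: 457 → 901; never reaches −1, so base 12 is a Miller–Rabin witness that 1333 is composite.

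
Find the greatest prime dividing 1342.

1342 = 2 · 671
671 = 11 · 61
61 is prime.
So 1342 = 2 · 11 · 61; the largest prime factor is 61.

61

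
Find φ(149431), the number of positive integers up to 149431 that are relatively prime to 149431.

Factor: 149431 = 23 · 73 · 89.
φ(149431) = (23−1) · (73−1) · (89−1) = 22 · 72 · 88 = 139392.

139392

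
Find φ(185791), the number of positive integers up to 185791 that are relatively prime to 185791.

176088

Factor: 185791 = 47 · 59 · 67.
φ(185791) = (47−1) · (59−1) · (67−1) = 46 · 58 · 66 = 176088.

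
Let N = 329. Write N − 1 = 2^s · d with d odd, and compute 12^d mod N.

329 − 1 = 328 = 2^3 · 41, so d = 41.
12^1 ≡ 12 (mod 329)
12^2 ≡ 12^2 = 144 ≡ 144 (mod 329)
12^4 ≡ 144^2 = 20736 ≡ 9 (mod 329)
12^8 ≡ 9^2 = 81 ≡ 81 (mod 329)
12^16 ≡ 81^2 = 6561 ≡ 310 (mod 329)
12^32 ≡ 310^2 = 96100 ≡ 32 (mod 329)
41 = 32 + 8 + 1 in binary powers of 2.
So 12^41 ≡ 32 · 81 · 12 ≡ 178 (mod 329).
Squaring chain: 178 → 100 → 130; never reaches −1, so base 12 is a Miller–Rabin witness that 329 is composite.

178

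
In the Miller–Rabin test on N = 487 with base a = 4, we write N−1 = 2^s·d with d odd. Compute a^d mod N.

487 − 1 = 486 = 2^1 · 243, so d = 243.
4^1 ≡ 4 (mod 487)
4^2 ≡ 4^2 = 16 ≡ 16 (mod 487)
4^4 ≡ 16^2 = 256 ≡ 256 (mod 487)
4^8 ≡ 256^2 = 65536 ≡ 278 (mod 487)
4^16 ≡ 278^2 = 77284 ≡ 338 (mod 487)
4^32 ≡ 338^2 = 114244 ≡ 286 (mod 487)
4^64 ≡ 286^2 = 81796 ≡ 467 (mod 487)
4^128 ≡ 467^2 = 218089 ≡ 400 (mod 487)
243 = 128 + 64 + 32 + 16 + 2 + 1 in binary powers of 2.
So 4^243 ≡ 400 · 467 · 286 · 338 · 16 · 4 ≡ 1 (mod 487).
Since 4^d ≡ 1 (mod 487), base 4 does not prove 487 composite.

1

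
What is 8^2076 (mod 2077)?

349

8^1 ≡ 8 (mod 2077)
8^2 ≡ 8^2 = 64 ≡ 64 (mod 2077)
8^4 ≡ 64^2 = 4096 ≡ 2019 (mod 2077)
8^8 ≡ 2019^2 = 4076361 ≡ 1287 (mod 2077)
8^16 ≡ 1287^2 = 1656369 ≡ 1000 (mod 2077)
8^32 ≡ 1000^2 = 1000000 ≡ 963 (mod 2077)
8^64 ≡ 963^2 = 927369 ≡ 1027 (mod 2077)
8^128 ≡ 1027^2 = 1054729 ≡ 1690 (mod 2077)
8^256 ≡ 1690^2 = 2856100 ≡ 225 (mod 2077)
8^512 ≡ 225^2 = 50625 ≡ 777 (mod 2077)
8^1024 ≡ 777^2 = 603729 ≡ 1399 (mod 2077)
8^2048 ≡ 1399^2 = 1957201 ≡ 667 (mod 2077)
2076 = 2048 + 16 + 8 + 4 in binary powers of 2.
So 8^2076 ≡ 667 · 1000 · 1287 · 2019 ≡ 349 (mod 2077).
Since 349 ≠ 1, base 8 is a Fermat witness: 2077 is composite.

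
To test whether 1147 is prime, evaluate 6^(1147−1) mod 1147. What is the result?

776

6^1 ≡ 6 (mod 1147)
6^2 ≡ 6^2 = 36 ≡ 36 (mod 1147)
6^4 ≡ 36^2 = 1296 ≡ 149 (mod 1147)
6^8 ≡ 149^2 = 22201 ≡ 408 (mod 1147)
6^16 ≡ 408^2 = 166464 ≡ 149 (mod 1147)
6^32 ≡ 149^2 = 22201 ≡ 408 (mod 1147)
6^64 ≡ 408^2 = 166464 ≡ 149 (mod 1147)
6^128 ≡ 149^2 = 22201 ≡ 408 (mod 1147)
6^256 ≡ 408^2 = 166464 ≡ 149 (mod 1147)
6^512 ≡ 149^2 = 22201 ≡ 408 (mod 1147)
6^1024 ≡ 408^2 = 166464 ≡ 149 (mod 1147)
1146 = 1024 + 64 + 32 + 16 + 8 + 2 in binary powers of 2.
So 6^1146 ≡ 149 · 149 · 408 · 149 · 408 · 36 ≡ 776 (mod 1147).
Since 776 ≠ 1, base 6 is a Fermat witness: 1147 is composite.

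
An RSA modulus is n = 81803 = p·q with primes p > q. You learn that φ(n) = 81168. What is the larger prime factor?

φ(n) = (p−1)(q−1) = n − (p+q) + 1, so p + q = 81803 − 81168 + 1 = 636.
p and q are the roots of t² − 636t + 81803 = 0.
Discriminant: 636² − 4·81803 = 404496 − 327212 = 77284; √77284 = 278.
q = (636 − 278)/2 = 179, p = (636 + 278)/2 = 457.
Check: 179 · 457 = 81803.

457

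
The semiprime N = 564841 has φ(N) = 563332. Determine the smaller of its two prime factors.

683

φ(n) = (p−1)(q−1) = n − (p+q) + 1, so p + q = 564841 − 563332 + 1 = 1510.
p and q are the roots of t² − 1510t + 564841 = 0.
Discriminant: 1510² − 4·564841 = 2280100 − 2259364 = 20736; √20736 = 144.
q = (1510 − 144)/2 = 683, p = (1510 + 144)/2 = 827.
Check: 683 · 827 = 564841.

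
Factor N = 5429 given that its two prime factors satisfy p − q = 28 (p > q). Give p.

Since p = q + 28, we have 5429 = q(q + 28), so q² + 28q − 5429 = 0.
Discriminant: 28² + 4·5429 = 784 + 21716 = 22500; √22500 = 150.
q = (−28 + 150)/2 = 61, and p = q + 28 = 89.
Check: 61 · 89 = 5429.

89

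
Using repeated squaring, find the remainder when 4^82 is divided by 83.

4^1 ≡ 4 (mod 83)
4^2 ≡ 4^2 = 16 ≡ 16 (mod 83)
4^4 ≡ 16^2 = 256 ≡ 7 (mod 83)
4^8 ≡ 7^2 = 49 ≡ 49 (mod 83)
4^16 ≡ 49^2 = 2401 ≡ 77 (mod 83)
4^32 ≡ 77^2 = 5929 ≡ 36 (mod 83)
4^64 ≡ 36^2 = 1296 ≡ 51 (mod 83)
82 = 64 + 16 + 2 in binary powers of 2.
So 4^82 ≡ 51 · 77 · 16 ≡ 1 (mod 83).
Since the result is 1, base 4 gives no evidence that 83 is composite.

1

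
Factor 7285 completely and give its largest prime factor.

7285 = 5 · 1457
1457 = 31 · 47
47 is prime.
So 7285 = 5 · 31 · 47; the largest prime factor is 47.

47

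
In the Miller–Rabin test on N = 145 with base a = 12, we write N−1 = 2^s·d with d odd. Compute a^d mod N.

145 − 1 = 144 = 2^4 · 9, so d = 9.
12^1 ≡ 12 (mod 145)
12^2 ≡ 12^2 = 144 ≡ 144 (mod 145)
12^4 ≡ 144^2 = 20736 ≡ 1 (mod 145)
12^8 ≡ 1^2 = 1 ≡ 1 (mod 145)
9 = 8 + 1 in binary powers of 2.
So 12^9 ≡ 1 · 12 ≡ 12 (mod 145).
Squaring chain: 12 → 144 → 1 → 1; reaches −1, so base 12 does not prove 145 composite.

12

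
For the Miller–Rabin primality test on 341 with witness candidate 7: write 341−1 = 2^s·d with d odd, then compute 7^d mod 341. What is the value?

87

341 − 1 = 340 = 2^2 · 85, so d = 85.
7^1 ≡ 7 (mod 341)
7^2 ≡ 7^2 = 49 ≡ 49 (mod 341)
7^4 ≡ 49^2 = 2401 ≡ 14 (mod 341)
7^8 ≡ 14^2 = 196 ≡ 196 (mod 341)
7^16 ≡ 196^2 = 38416 ≡ 224 (mod 341)
7^32 ≡ 224^2 = 50176 ≡ 49 (mod 341)
7^64 ≡ 49^2 = 2401 ≡ 14 (mod 341)
85 = 64 + 16 + 4 + 1 in binary powers of 2.
So 7^85 ≡ 14 · 224 · 14 · 7 ≡ 87 (mod 341).
Squaring chain: 87 → 67; never reaches −1, so base 7 is a Miller–Rabin witness that 341 is composite.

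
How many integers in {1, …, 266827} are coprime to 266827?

Factor: 266827 = 11 · 127 · 191.
φ(266827) = (11−1) · (127−1) · (191−1) = 10 · 126 · 190 = 239400.

239400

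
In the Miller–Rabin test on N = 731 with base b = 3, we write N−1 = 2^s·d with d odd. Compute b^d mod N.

731 − 1 = 730 = 2^1 · 365, so d = 365.
3^1 ≡ 3 (mod 731)
3^2 ≡ 3^2 = 9 ≡ 9 (mod 731)
3^4 ≡ 9^2 = 81 ≡ 81 (mod 731)
3^8 ≡ 81^2 = 6561 ≡ 713 (mod 731)
3^16 ≡ 713^2 = 508369 ≡ 324 (mod 731)
3^32 ≡ 324^2 = 104976 ≡ 443 (mod 731)
3^64 ≡ 443^2 = 196249 ≡ 341 (mod 731)
3^128 ≡ 341^2 = 116281 ≡ 52 (mod 731)
3^256 ≡ 52^2 = 2704 ≡ 511 (mod 731)
365 = 256 + 64 + 32 + 8 + 4 + 1 in binary powers of 2.
So 3^365 ≡ 511 · 341 · 443 · 713 · 81 · 3 ≡ 233 (mod 731).
Squaring chain: 233; never reaches −1, so base 3 is a Miller–Rabin witness that 731 is composite.

233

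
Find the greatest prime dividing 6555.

6555 = 3 · 2185
2185 = 5 · 437
437 = 19 · 23
23 is prime.
So 6555 = 3 · 5 · 19 · 23; the largest prime factor is 23.

23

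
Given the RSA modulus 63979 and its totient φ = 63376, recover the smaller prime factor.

φ(n) = (p−1)(q−1) = n − (p+q) + 1, so p + q = 63979 − 63376 + 1 = 604.
p and q are the roots of t² − 604t + 63979 = 0.
Discriminant: 604² − 4·63979 = 364816 − 255916 = 108900; √108900 = 330.
q = (604 − 330)/2 = 137, p = (604 + 330)/2 = 467.
Check: 137 · 467 = 63979.

137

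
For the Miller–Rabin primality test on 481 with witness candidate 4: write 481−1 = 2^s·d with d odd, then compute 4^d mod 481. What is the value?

233

481 − 1 = 480 = 2^5 · 15, so d = 15.
4^1 ≡ 4 (mod 481)
4^2 ≡ 4^2 = 16 ≡ 16 (mod 481)
4^4 ≡ 16^2 = 256 ≡ 256 (mod 481)
4^8 ≡ 256^2 = 65536 ≡ 120 (mod 481)
15 = 8 + 4 + 2 + 1 in binary powers of 2.
So 4^15 ≡ 120 · 256 · 16 · 4 ≡ 233 (mod 481).
Squaring chain: 233 → 417 → 248 → 417 → 248; never reaches −1, so base 4 is a Miller–Rabin witness that 481 is composite.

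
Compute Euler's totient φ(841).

812

Factor: 841 = 29^2.
φ(841) = 29^1·(29−1) = 812.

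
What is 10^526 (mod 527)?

10^1 ≡ 10 (mod 527)
10^2 ≡ 10^2 = 100 ≡ 100 (mod 527)
10^4 ≡ 100^2 = 10000 ≡ 514 (mod 527)
10^8 ≡ 514^2 = 264196 ≡ 169 (mod 527)
10^16 ≡ 169^2 = 28561 ≡ 103 (mod 527)
10^32 ≡ 103^2 = 10609 ≡ 69 (mod 527)
10^64 ≡ 69^2 = 4761 ≡ 18 (mod 527)
10^128 ≡ 18^2 = 324 ≡ 324 (mod 527)
10^256 ≡ 324^2 = 104976 ≡ 103 (mod 527)
10^512 ≡ 103^2 = 10609 ≡ 69 (mod 527)
526 = 512 + 8 + 4 + 2 in binary powers of 2.
So 10^526 ≡ 69 · 169 · 514 · 100 ≡ 382 (mod 527).
Since 382 ≠ 1, base 10 is a Fermat witness: 527 is composite.

382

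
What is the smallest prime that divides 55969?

97

55969 is odd.
Digit sum 34, not divisible by 3.
Ends in 9: not divisible by 5.
7: 55969 = 7·7995 + 4
11: 55969 = 11·5088 + 1
13: 55969 = 13·4305 + 4
17: 55969 = 17·3292 + 5
19: 55969 = 19·2945 + 14
23: 55969 = 23·2433 + 10
29: 55969 = 29·1929 + 28
31: 55969 = 31·1805 + 14
37: 55969 = 37·1512 + 25
41: 55969 = 41·1365 + 4
43: 55969 = 43·1301 + 26
47: 55969 = 47·1190 + 39
53: 55969 = 53·1056 + 1
59: 55969 = 59·948 + 37
61: 55969 = 61·917 + 32
67: 55969 = 67·835 + 24
71: 55969 = 71·788 + 21
73: 55969 = 73·766 + 51
79: 55969 = 79·708 + 37
83: 55969 = 83·674 + 27
89: 55969 = 89·628 + 77
97: 55969 = 97·577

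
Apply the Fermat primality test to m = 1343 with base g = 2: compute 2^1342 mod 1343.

2^1 ≡ 2 (mod 1343)
2^2 ≡ 2^2 = 4 ≡ 4 (mod 1343)
2^4 ≡ 4^2 = 16 ≡ 16 (mod 1343)
2^8 ≡ 16^2 = 256 ≡ 256 (mod 1343)
2^16 ≡ 256^2 = 65536 ≡ 1072 (mod 1343)
2^32 ≡ 1072^2 = 1149184 ≡ 919 (mod 1343)
2^64 ≡ 919^2 = 844561 ≡ 1157 (mod 1343)
2^128 ≡ 1157^2 = 1338649 ≡ 1021 (mod 1343)
2^256 ≡ 1021^2 = 1042441 ≡ 273 (mod 1343)
2^512 ≡ 273^2 = 74529 ≡ 664 (mod 1343)
2^1024 ≡ 664^2 = 440896 ≡ 392 (mod 1343)
1342 = 1024 + 256 + 32 + 16 + 8 + 4 + 2 in binary powers of 2.
So 2^1342 ≡ 392 · 273 · 919 · 1072 · 256 · 16 · 4 ≡ 914 (mod 1343).
Since 914 ≠ 1, base 2 is a Fermat witness: 1343 is composite.

914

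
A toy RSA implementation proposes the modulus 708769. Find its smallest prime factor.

708769 is odd.
Digit sum 37, not divisible by 3.
Ends in 9: not divisible by 5.
7: 708769 = 7·101252 + 5
11: 708769 = 11·64433 + 6
13: 708769 = 13·54520 + 9
17: 708769 = 17·41692 + 5
19: 708769 = 19·37303 + 12
23: 708769 = 23·30816 + 1
29: 708769 = 29·24440 + 9
31: 708769 = 31·22863 + 16
37: 708769 = 37·19155 + 34
41: 708769 = 41·17287 + 2
43: 708769 = 43·16483

43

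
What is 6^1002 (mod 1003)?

134

6^1 ≡ 6 (mod 1003)
6^2 ≡ 6^2 = 36 ≡ 36 (mod 1003)
6^4 ≡ 36^2 = 1296 ≡ 293 (mod 1003)
6^8 ≡ 293^2 = 85849 ≡ 594 (mod 1003)
6^16 ≡ 594^2 = 352836 ≡ 783 (mod 1003)
6^32 ≡ 783^2 = 613089 ≡ 256 (mod 1003)
6^64 ≡ 256^2 = 65536 ≡ 341 (mod 1003)
6^128 ≡ 341^2 = 116281 ≡ 936 (mod 1003)
6^256 ≡ 936^2 = 876096 ≡ 477 (mod 1003)
6^512 ≡ 477^2 = 227529 ≡ 851 (mod 1003)
1002 = 512 + 256 + 128 + 64 + 32 + 8 + 2 in binary powers of 2.
So 6^1002 ≡ 851 · 477 · 936 · 341 · 256 · 594 · 36 ≡ 134 (mod 1003).
Since 134 ≠ 1, base 6 is a Fermat witness: 1003 is composite.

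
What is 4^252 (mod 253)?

4^1 ≡ 4 (mod 253)
4^2 ≡ 4^2 = 16 ≡ 16 (mod 253)
4^4 ≡ 16^2 = 256 ≡ 3 (mod 253)
4^8 ≡ 3^2 = 9 ≡ 9 (mod 253)
4^16 ≡ 9^2 = 81 ≡ 81 (mod 253)
4^32 ≡ 81^2 = 6561 ≡ 236 (mod 253)
4^64 ≡ 236^2 = 55696 ≡ 36 (mod 253)
4^128 ≡ 36^2 = 1296 ≡ 31 (mod 253)
252 = 128 + 64 + 32 + 16 + 8 + 4 in binary powers of 2.
So 4^252 ≡ 31 · 36 · 236 · 81 · 9 · 3 ≡ 236 (mod 253).
Since 236 ≠ 1, base 4 is a Fermat witness: 253 is composite.

236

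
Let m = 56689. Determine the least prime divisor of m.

56689 is odd.
Digit sum 34, not divisible by 3.
Ends in 9: not divisible by 5.
7: 56689 = 7·8098 + 3
11: 56689 = 11·5153 + 6
13: 56689 = 13·4360 + 9
17: 56689 = 17·3334 + 11
19: 56689 = 19·2983 + 12
23: 56689 = 23·2464 + 17
29: 56689 = 29·1954 + 23
31: 56689 = 31·1828 + 21
37: 56689 = 37·1532 + 5
41: 56689 = 41·1382 + 27
43: 56689 = 43·1318 + 15
47: 56689 = 47·1206 + 7
53: 56689 = 53·1069 + 32
59: 56689 = 59·960 + 49
61: 56689 = 61·929 + 20
67: 56689 = 67·846 + 7
71: 56689 = 71·798 + 31
73: 56689 = 73·776 + 41
79: 56689 = 79·717 + 46
83: 56689 = 83·683

83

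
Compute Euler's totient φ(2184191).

Factor: 2184191 = 107 · 137 · 149.
φ(2184191) = (107−1) · (137−1) · (149−1) = 106 · 136 · 148 = 2133568.

2133568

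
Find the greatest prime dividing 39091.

97

39091 = 13 · 3007
3007 = 31 · 97
97 is prime.
So 39091 = 13 · 31 · 97; the largest prime factor is 97.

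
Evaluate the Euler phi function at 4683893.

Factor: 4683893 = 137 · 179 · 191.
φ(4683893) = (137−1) · (179−1) · (191−1) = 136 · 178 · 190 = 4599520.

4599520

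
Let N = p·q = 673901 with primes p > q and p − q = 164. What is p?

907

Since p = q + 164, we have 673901 = q(q + 164), so q² + 164q − 673901 = 0.
Discriminant: 164² + 4·673901 = 26896 + 2695604 = 2722500; √2722500 = 1650.
q = (−164 + 1650)/2 = 743, and p = q + 164 = 907.
Check: 743 · 907 = 673901.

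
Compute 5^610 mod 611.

5^1 ≡ 5 (mod 611)
5^2 ≡ 5^2 = 25 ≡ 25 (mod 611)
5^4 ≡ 25^2 = 625 ≡ 14 (mod 611)
5^8 ≡ 14^2 = 196 ≡ 196 (mod 611)
5^16 ≡ 196^2 = 38416 ≡ 534 (mod 611)
5^32 ≡ 534^2 = 285156 ≡ 430 (mod 611)
5^64 ≡ 430^2 = 184900 ≡ 378 (mod 611)
5^128 ≡ 378^2 = 142884 ≡ 521 (mod 611)
5^256 ≡ 521^2 = 271441 ≡ 157 (mod 611)
5^512 ≡ 157^2 = 24649 ≡ 209 (mod 611)
610 = 512 + 64 + 32 + 2 in binary powers of 2.
So 5^610 ≡ 209 · 378 · 430 · 25 ≡ 441 (mod 611).
Since 441 ≠ 1, base 5 is a Fermat witness: 611 is composite.

441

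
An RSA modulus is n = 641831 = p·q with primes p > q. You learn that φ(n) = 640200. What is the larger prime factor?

φ(n) = (p−1)(q−1) = n − (p+q) + 1, so p + q = 641831 − 640200 + 1 = 1632.
p and q are the roots of t² − 1632t + 641831 = 0.
Discriminant: 1632² − 4·641831 = 2663424 − 2567324 = 96100; √96100 = 310.
q = (1632 − 310)/2 = 661, p = (1632 + 310)/2 = 971.
Check: 661 · 971 = 641831.

971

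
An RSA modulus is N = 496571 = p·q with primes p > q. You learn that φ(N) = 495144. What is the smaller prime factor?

599

φ(n) = (p−1)(q−1) = n − (p+q) + 1, so p + q = 496571 − 495144 + 1 = 1428.
p and q are the roots of t² − 1428t + 496571 = 0.
Discriminant: 1428² − 4·496571 = 2039184 − 1986284 = 52900; √52900 = 230.
q = (1428 − 230)/2 = 599, p = (1428 + 230)/2 = 829.
Check: 599 · 829 = 496571.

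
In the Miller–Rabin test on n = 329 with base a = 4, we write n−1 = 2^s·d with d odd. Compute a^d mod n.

296

329 − 1 = 328 = 2^3 · 41, so d = 41.
4^1 ≡ 4 (mod 329)
4^2 ≡ 4^2 = 16 ≡ 16 (mod 329)
4^4 ≡ 16^2 = 256 ≡ 256 (mod 329)
4^8 ≡ 256^2 = 65536 ≡ 65 (mod 329)
4^16 ≡ 65^2 = 4225 ≡ 277 (mod 329)
4^32 ≡ 277^2 = 76729 ≡ 72 (mod 329)
41 = 32 + 8 + 1 in binary powers of 2.
So 4^41 ≡ 72 · 65 · 4 ≡ 296 (mod 329).
Squaring chain: 296 → 102 → 205; never reaches −1, so base 4 is a Miller–Rabin witness that 329 is composite.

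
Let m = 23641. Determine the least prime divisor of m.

23641 is odd.
Digit sum 16, not divisible by 3.
Ends in 1: not divisible by 5.
7: 23641 = 7·3377 + 2
11: 23641 = 11·2149 + 2
13: 23641 = 13·1818 + 7
17: 23641 = 17·1390 + 11
19: 23641 = 19·1244 + 5
23: 23641 = 23·1027 + 20
29: 23641 = 29·815 + 6
31: 23641 = 31·762 + 19
37: 23641 = 37·638 + 35
41: 23641 = 41·576 + 25
43: 23641 = 43·549 + 34
47: 23641 = 47·503

47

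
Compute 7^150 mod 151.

7^1 ≡ 7 (mod 151)
7^2 ≡ 7^2 = 49 ≡ 49 (mod 151)
7^4 ≡ 49^2 = 2401 ≡ 136 (mod 151)
7^8 ≡ 136^2 = 18496 ≡ 74 (mod 151)
7^16 ≡ 74^2 = 5476 ≡ 40 (mod 151)
7^32 ≡ 40^2 = 1600 ≡ 90 (mod 151)
7^64 ≡ 90^2 = 8100 ≡ 97 (mod 151)
7^128 ≡ 97^2 = 9409 ≡ 47 (mod 151)
150 = 128 + 16 + 4 + 2 in binary powers of 2.
So 7^150 ≡ 47 · 40 · 136 · 49 ≡ 1 (mod 151).
Since the result is 1, base 7 gives no evidence that 151 is composite.

1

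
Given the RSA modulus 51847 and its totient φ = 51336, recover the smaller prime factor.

φ(n) = (p−1)(q−1) = n − (p+q) + 1, so p + q = 51847 − 51336 + 1 = 512.
p and q are the roots of t² − 512t + 51847 = 0.
Discriminant: 512² − 4·51847 = 262144 − 207388 = 54756; √54756 = 234.
q = (512 − 234)/2 = 139, p = (512 + 234)/2 = 373.
Check: 139 · 373 = 51847.

139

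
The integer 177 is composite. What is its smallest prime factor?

3

177 is odd.
Digit sum 15, divisible by 3.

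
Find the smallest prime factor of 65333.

79

65333 is odd.
Digit sum 20, not divisible by 3.
Ends in 3: not divisible by 5.
7: 65333 = 7·9333 + 2
11: 65333 = 11·5939 + 4
13: 65333 = 13·5025 + 8
17: 65333 = 17·3843 + 2
19: 65333 = 19·3438 + 11
23: 65333 = 23·2840 + 13
29: 65333 = 29·2252 + 25
31: 65333 = 31·2107 + 16
37: 65333 = 37·1765 + 28
41: 65333 = 41·1593 + 20
43: 65333 = 43·1519 + 16
47: 65333 = 47·1390 + 3
53: 65333 = 53·1232 + 37
59: 65333 = 59·1107 + 20
61: 65333 = 61·1071 + 2
67: 65333 = 67·975 + 8
71: 65333 = 71·920 + 13
73: 65333 = 73·894 + 71
79: 65333 = 79·827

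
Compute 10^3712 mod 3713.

2550

10^1 ≡ 10 (mod 3713)
10^2 ≡ 10^2 = 100 ≡ 100 (mod 3713)
10^4 ≡ 100^2 = 10000 ≡ 2574 (mod 3713)
10^8 ≡ 2574^2 = 6625476 ≡ 1484 (mod 3713)
10^16 ≡ 1484^2 = 2202256 ≡ 447 (mod 3713)
10^32 ≡ 447^2 = 199809 ≡ 3020 (mod 3713)
10^64 ≡ 3020^2 = 9120400 ≡ 1272 (mod 3713)
10^128 ≡ 1272^2 = 1617984 ≡ 2829 (mod 3713)
10^256 ≡ 2829^2 = 8003241 ≡ 1726 (mod 3713)
10^512 ≡ 1726^2 = 2979076 ≡ 1250 (mod 3713)
10^1024 ≡ 1250^2 = 1562500 ≡ 3040 (mod 3713)
10^2048 ≡ 3040^2 = 9241600 ≡ 3656 (mod 3713)
3712 = 2048 + 1024 + 512 + 128 in binary powers of 2.
So 10^3712 ≡ 3656 · 3040 · 1250 · 2829 ≡ 2550 (mod 3713).
Since 2550 ≠ 1, base 10 is a Fermat witness: 3713 is composite.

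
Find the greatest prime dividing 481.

37

481 = 13 · 37
37 is prime.
So 481 = 13 · 37; the largest prime factor is 37.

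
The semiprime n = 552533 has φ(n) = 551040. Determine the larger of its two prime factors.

φ(n) = (p−1)(q−1) = n − (p+q) + 1, so p + q = 552533 − 551040 + 1 = 1494.
p and q are the roots of t² − 1494t + 552533 = 0.
Discriminant: 1494² − 4·552533 = 2232036 − 2210132 = 21904; √21904 = 148.
q = (1494 − 148)/2 = 673, p = (1494 + 148)/2 = 821.
Check: 673 · 821 = 552533.

821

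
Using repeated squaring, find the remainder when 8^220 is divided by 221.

8^1 ≡ 8 (mod 221)
8^2 ≡ 8^2 = 64 ≡ 64 (mod 221)
8^4 ≡ 64^2 = 4096 ≡ 118 (mod 221)
8^8 ≡ 118^2 = 13924 ≡ 1 (mod 221)
8^16 ≡ 1^2 = 1 ≡ 1 (mod 221)
8^32 ≡ 1^2 = 1 ≡ 1 (mod 221)
8^64 ≡ 1^2 = 1 ≡ 1 (mod 221)
8^128 ≡ 1^2 = 1 ≡ 1 (mod 221)
220 = 128 + 64 + 16 + 8 + 4 in binary powers of 2.
So 8^220 ≡ 1 · 1 · 1 · 1 · 118 ≡ 118 (mod 221).
Since 118 ≠ 1, base 8 is a Fermat witness: 221 is composite.

118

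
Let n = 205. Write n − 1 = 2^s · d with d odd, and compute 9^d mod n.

205 − 1 = 204 = 2^2 · 51, so d = 51.
9^1 ≡ 9 (mod 205)
9^2 ≡ 9^2 = 81 ≡ 81 (mod 205)
9^4 ≡ 81^2 = 6561 ≡ 1 (mod 205)
9^8 ≡ 1^2 = 1 ≡ 1 (mod 205)
9^16 ≡ 1^2 = 1 ≡ 1 (mod 205)
9^32 ≡ 1^2 = 1 ≡ 1 (mod 205)
51 = 32 + 16 + 2 + 1 in binary powers of 2.
So 9^51 ≡ 1 · 1 · 81 · 9 ≡ 114 (mod 205).
Squaring chain: 114 → 81; never reaches −1, so base 9 is a Miller–Rabin witness that 205 is composite.

114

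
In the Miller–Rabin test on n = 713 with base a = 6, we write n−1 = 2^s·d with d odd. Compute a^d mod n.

713 − 1 = 712 = 2^3 · 89, so d = 89.
6^1 ≡ 6 (mod 713)
6^2 ≡ 6^2 = 36 ≡ 36 (mod 713)
6^4 ≡ 36^2 = 1296 ≡ 583 (mod 713)
6^8 ≡ 583^2 = 339889 ≡ 501 (mod 713)
6^16 ≡ 501^2 = 251001 ≡ 25 (mod 713)
6^32 ≡ 25^2 = 625 ≡ 625 (mod 713)
6^64 ≡ 625^2 = 390625 ≡ 614 (mod 713)
89 = 64 + 16 + 8 + 1 in binary powers of 2.
So 6^89 ≡ 614 · 25 · 501 · 6 ≡ 305 (mod 713).
Squaring chain: 305 → 335 → 284; never reaches −1, so base 6 is a Miller–Rabin witness that 713 is composite.

305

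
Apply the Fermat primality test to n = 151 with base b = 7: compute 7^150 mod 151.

7^1 ≡ 7 (mod 151)
7^2 ≡ 7^2 = 49 ≡ 49 (mod 151)
7^4 ≡ 49^2 = 2401 ≡ 136 (mod 151)
7^8 ≡ 136^2 = 18496 ≡ 74 (mod 151)
7^16 ≡ 74^2 = 5476 ≡ 40 (mod 151)
7^32 ≡ 40^2 = 1600 ≡ 90 (mod 151)
7^64 ≡ 90^2 = 8100 ≡ 97 (mod 151)
7^128 ≡ 97^2 = 9409 ≡ 47 (mod 151)
150 = 128 + 16 + 4 + 2 in binary powers of 2.
So 7^150 ≡ 47 · 40 · 136 · 49 ≡ 1 (mod 151).
Since the result is 1, base 7 gives no evidence that 151 is composite.

1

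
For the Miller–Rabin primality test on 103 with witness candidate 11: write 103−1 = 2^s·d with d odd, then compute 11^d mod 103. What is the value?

102

103 − 1 = 102 = 2^1 · 51, so d = 51.
11^1 ≡ 11 (mod 103)
11^2 ≡ 11^2 = 121 ≡ 18 (mod 103)
11^4 ≡ 18^2 = 324 ≡ 15 (mod 103)
11^8 ≡ 15^2 = 225 ≡ 19 (mod 103)
11^16 ≡ 19^2 = 361 ≡ 52 (mod 103)
11^32 ≡ 52^2 = 2704 ≡ 26 (mod 103)
51 = 32 + 16 + 2 + 1 in binary powers of 2.
So 11^51 ≡ 26 · 52 · 18 · 11 ≡ 102 (mod 103).
Since 11^d ≡ 102 (mod 103), base 11 does not prove 103 composite.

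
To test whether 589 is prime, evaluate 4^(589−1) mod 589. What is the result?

64

4^1 ≡ 4 (mod 589)
4^2 ≡ 4^2 = 16 ≡ 16 (mod 589)
4^4 ≡ 16^2 = 256 ≡ 256 (mod 589)
4^8 ≡ 256^2 = 65536 ≡ 157 (mod 589)
4^16 ≡ 157^2 = 24649 ≡ 500 (mod 589)
4^32 ≡ 500^2 = 250000 ≡ 264 (mod 589)
4^64 ≡ 264^2 = 69696 ≡ 194 (mod 589)
4^128 ≡ 194^2 = 37636 ≡ 529 (mod 589)
4^256 ≡ 529^2 = 279841 ≡ 66 (mod 589)
4^512 ≡ 66^2 = 4356 ≡ 233 (mod 589)
588 = 512 + 64 + 8 + 4 in binary powers of 2.
So 4^588 ≡ 233 · 194 · 157 · 256 ≡ 64 (mod 589).
Since 64 ≠ 1, base 4 is a Fermat witness: 589 is composite.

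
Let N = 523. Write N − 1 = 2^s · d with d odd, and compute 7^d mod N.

523 − 1 = 522 = 2^1 · 261, so d = 261.
7^1 ≡ 7 (mod 523)
7^2 ≡ 7^2 = 49 ≡ 49 (mod 523)
7^4 ≡ 49^2 = 2401 ≡ 309 (mod 523)
7^8 ≡ 309^2 = 95481 ≡ 295 (mod 523)
7^16 ≡ 295^2 = 87025 ≡ 207 (mod 523)
7^32 ≡ 207^2 = 42849 ≡ 486 (mod 523)
7^64 ≡ 486^2 = 236196 ≡ 323 (mod 523)
7^128 ≡ 323^2 = 104329 ≡ 252 (mod 523)
7^256 ≡ 252^2 = 63504 ≡ 221 (mod 523)
261 = 256 + 4 + 1 in binary powers of 2.
So 7^261 ≡ 221 · 309 · 7 ≡ 1 (mod 523).
Since 7^d ≡ 1 (mod 523), base 7 does not prove 523 composite.

1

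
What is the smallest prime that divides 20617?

20617 is odd.
Digit sum 16, not divisible by 3.
Ends in 7: not divisible by 5.
7: 20617 = 7·2945 + 2
11: 20617 = 11·1874 + 3
13: 20617 = 13·1585 + 12
17: 20617 = 17·1212 + 13
19: 20617 = 19·1085 + 2
23: 20617 = 23·896 + 9
29: 20617 = 29·710 + 27
31: 20617 = 31·665 + 2
37: 20617 = 37·557 + 8
41: 20617 = 41·502 + 35
43: 20617 = 43·479 + 20
47: 20617 = 47·438 + 31
53: 20617 = 53·389

53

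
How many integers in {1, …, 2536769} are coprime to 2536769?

Factor: 2536769 = 79 · 163 · 197.
φ(2536769) = (79−1) · (163−1) · (197−1) = 78 · 162 · 196 = 2476656.

2476656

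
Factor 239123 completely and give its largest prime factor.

239123 = 43 · 5561
5561 = 67 · 83
83 is prime.
So 239123 = 43 · 67 · 83; the largest prime factor is 83.

83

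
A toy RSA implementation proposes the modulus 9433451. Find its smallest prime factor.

59

9433451 is odd.
Digit sum 29, not divisible by 3.
Ends in 1: not divisible by 5.
7: 9433451 = 7·1347635 + 6
11: 9433451 = 11·857586 + 5
13: 9433451 = 13·725650 + 1
17: 9433451 = 17·554908 + 15
19: 9433451 = 19·496497 + 8
23: 9433451 = 23·410150 + 1
29: 9433451 = 29·325291 + 12
31: 9433451 = 31·304304 + 27
37: 9433451 = 37·254958 + 5
41: 9433451 = 41·230084 + 7
43: 9433451 = 43·219382 + 25
47: 9433451 = 47·200711 + 34
53: 9433451 = 53·177989 + 34
59: 9433451 = 59·159889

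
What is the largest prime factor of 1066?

41

1066 = 2 · 533
533 = 13 · 41
41 is prime.
So 1066 = 2 · 13 · 41; the largest prime factor is 41.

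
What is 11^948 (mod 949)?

11^1 ≡ 11 (mod 949)
11^2 ≡ 11^2 = 121 ≡ 121 (mod 949)
11^4 ≡ 121^2 = 14641 ≡ 406 (mod 949)
11^8 ≡ 406^2 = 164836 ≡ 659 (mod 949)
11^16 ≡ 659^2 = 434281 ≡ 588 (mod 949)
11^32 ≡ 588^2 = 345744 ≡ 308 (mod 949)
11^64 ≡ 308^2 = 94864 ≡ 913 (mod 949)
11^128 ≡ 913^2 = 833569 ≡ 347 (mod 949)
11^256 ≡ 347^2 = 120409 ≡ 835 (mod 949)
11^512 ≡ 835^2 = 697225 ≡ 659 (mod 949)
948 = 512 + 256 + 128 + 32 + 16 + 4 in binary powers of 2.
So 11^948 ≡ 659 · 835 · 347 · 308 · 588 · 406 ≡ 885 (mod 949).
Since 885 ≠ 1, base 11 is a Fermat witness: 949 is composite.

885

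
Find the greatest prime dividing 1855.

53

1855 = 5 · 371
371 = 7 · 53
53 is prime.
So 1855 = 5 · 7 · 53; the largest prime factor is 53.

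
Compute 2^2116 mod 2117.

2^1 ≡ 2 (mod 2117)
2^2 ≡ 2^2 = 4 ≡ 4 (mod 2117)
2^4 ≡ 4^2 = 16 ≡ 16 (mod 2117)
2^8 ≡ 16^2 = 256 ≡ 256 (mod 2117)
2^16 ≡ 256^2 = 65536 ≡ 2026 (mod 2117)
2^32 ≡ 2026^2 = 4104676 ≡ 1930 (mod 2117)
2^64 ≡ 1930^2 = 3724900 ≡ 1097 (mod 2117)
2^128 ≡ 1097^2 = 1203409 ≡ 953 (mod 2117)
2^256 ≡ 953^2 = 908209 ≡ 16 (mod 2117)
2^512 ≡ 16^2 = 256 ≡ 256 (mod 2117)
2^1024 ≡ 256^2 = 65536 ≡ 2026 (mod 2117)
2^2048 ≡ 2026^2 = 4104676 ≡ 1930 (mod 2117)
2116 = 2048 + 64 + 4 in binary powers of 2.
So 2^2116 ≡ 1930 · 1097 · 16 ≡ 1243 (mod 2117).
Since 1243 ≠ 1, base 2 is a Fermat witness: 2117 is composite.

1243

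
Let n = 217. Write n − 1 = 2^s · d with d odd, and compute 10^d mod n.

217 − 1 = 216 = 2^3 · 27, so d = 27.
10^1 ≡ 10 (mod 217)
10^2 ≡ 10^2 = 100 ≡ 100 (mod 217)
10^4 ≡ 100^2 = 10000 ≡ 18 (mod 217)
10^8 ≡ 18^2 = 324 ≡ 107 (mod 217)
10^16 ≡ 107^2 = 11449 ≡ 165 (mod 217)
27 = 16 + 8 + 2 + 1 in binary powers of 2.
So 10^27 ≡ 165 · 107 · 100 · 10 ≡ 97 (mod 217).
Squaring chain: 97 → 78 → 8; never reaches −1, so base 10 is a Miller–Rabin witness that 217 is composite.

97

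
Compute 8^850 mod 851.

8^1 ≡ 8 (mod 851)
8^2 ≡ 8^2 = 64 ≡ 64 (mod 851)
8^4 ≡ 64^2 = 4096 ≡ 692 (mod 851)
8^8 ≡ 692^2 = 478864 ≡ 602 (mod 851)
8^16 ≡ 602^2 = 362404 ≡ 729 (mod 851)
8^32 ≡ 729^2 = 531441 ≡ 417 (mod 851)
8^64 ≡ 417^2 = 173889 ≡ 285 (mod 851)
8^128 ≡ 285^2 = 81225 ≡ 380 (mod 851)
8^256 ≡ 380^2 = 144400 ≡ 581 (mod 851)
8^512 ≡ 581^2 = 337561 ≡ 565 (mod 851)
850 = 512 + 256 + 64 + 16 + 2 in binary powers of 2.
So 8^850 ≡ 565 · 581 · 285 · 729 · 64 ≡ 788 (mod 851).
Since 788 ≠ 1, base 8 is a Fermat witness: 851 is composite.

788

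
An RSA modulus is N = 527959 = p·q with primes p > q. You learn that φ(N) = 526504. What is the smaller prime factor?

φ(n) = (p−1)(q−1) = n − (p+q) + 1, so p + q = 527959 − 526504 + 1 = 1456.
p and q are the roots of t² − 1456t + 527959 = 0.
Discriminant: 1456² − 4·527959 = 2119936 − 2111836 = 8100; √8100 = 90.
q = (1456 − 90)/2 = 683, p = (1456 + 90)/2 = 773.
Check: 683 · 773 = 527959.

683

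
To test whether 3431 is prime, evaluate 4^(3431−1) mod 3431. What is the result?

1756

4^1 ≡ 4 (mod 3431)
4^2 ≡ 4^2 = 16 ≡ 16 (mod 3431)
4^4 ≡ 16^2 = 256 ≡ 256 (mod 3431)
4^8 ≡ 256^2 = 65536 ≡ 347 (mod 3431)
4^16 ≡ 347^2 = 120409 ≡ 324 (mod 3431)
4^32 ≡ 324^2 = 104976 ≡ 2046 (mod 3431)
4^64 ≡ 2046^2 = 4186116 ≡ 296 (mod 3431)
4^128 ≡ 296^2 = 87616 ≡ 1841 (mod 3431)
4^256 ≡ 1841^2 = 3389281 ≡ 2884 (mod 3431)
4^512 ≡ 2884^2 = 8317456 ≡ 712 (mod 3431)
4^1024 ≡ 712^2 = 506944 ≡ 2587 (mod 3431)
4^2048 ≡ 2587^2 = 6692569 ≡ 2119 (mod 3431)
3430 = 2048 + 1024 + 256 + 64 + 32 + 4 + 2 in binary powers of 2.
So 4^3430 ≡ 2119 · 2587 · 2884 · 296 · 2046 · 256 · 16 ≡ 1756 (mod 3431).
Since 1756 ≠ 1, base 4 is a Fermat witness: 3431 is composite.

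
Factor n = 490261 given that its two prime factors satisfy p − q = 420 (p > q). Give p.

941

Since p = q + 420, we have 490261 = q(q + 420), so q² + 420q − 490261 = 0.
Discriminant: 420² + 4·490261 = 176400 + 1961044 = 2137444; √2137444 = 1462.
q = (−420 + 1462)/2 = 521, and p = q + 420 = 941.
Check: 521 · 941 = 490261.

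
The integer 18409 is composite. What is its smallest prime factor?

18409 is odd.
Digit sum 22, not divisible by 3.
Ends in 9: not divisible by 5.
7: 18409 = 7·2629 + 6
11: 18409 = 11·1673 + 6
13: 18409 = 13·1416 + 1
17: 18409 = 17·1082 + 15
19: 18409 = 19·968 + 17
23: 18409 = 23·800 + 9
29: 18409 = 29·634 + 23
31: 18409 = 31·593 + 26
37: 18409 = 37·497 + 20
41: 18409 = 41·449

41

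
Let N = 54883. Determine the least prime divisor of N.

71

54883 is odd.
Digit sum 28, not divisible by 3.
Ends in 3: not divisible by 5.
7: 54883 = 7·7840 + 3
11: 54883 = 11·4989 + 4
13: 54883 = 13·4221 + 10
17: 54883 = 17·3228 + 7
19: 54883 = 19·2888 + 11
23: 54883 = 23·2386 + 5
29: 54883 = 29·1892 + 15
31: 54883 = 31·1770 + 13
37: 54883 = 37·1483 + 12
41: 54883 = 41·1338 + 25
43: 54883 = 43·1276 + 15
47: 54883 = 47·1167 + 34
53: 54883 = 53·1035 + 28
59: 54883 = 59·930 + 13
61: 54883 = 61·899 + 44
67: 54883 = 67·819 + 10
71: 54883 = 71·773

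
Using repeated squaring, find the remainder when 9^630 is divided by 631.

9^1 ≡ 9 (mod 631)
9^2 ≡ 9^2 = 81 ≡ 81 (mod 631)
9^4 ≡ 81^2 = 6561 ≡ 251 (mod 631)
9^8 ≡ 251^2 = 63001 ≡ 532 (mod 631)
9^16 ≡ 532^2 = 283024 ≡ 336 (mod 631)
9^32 ≡ 336^2 = 112896 ≡ 578 (mod 631)
9^64 ≡ 578^2 = 334084 ≡ 285 (mod 631)
9^128 ≡ 285^2 = 81225 ≡ 457 (mod 631)
9^256 ≡ 457^2 = 208849 ≡ 619 (mod 631)
9^512 ≡ 619^2 = 383161 ≡ 144 (mod 631)
630 = 512 + 64 + 32 + 16 + 4 + 2 in binary powers of 2.
So 9^630 ≡ 144 · 285 · 578 · 336 · 251 · 81 ≡ 1 (mod 631).
Since the result is 1, base 9 gives no evidence that 631 is composite.

1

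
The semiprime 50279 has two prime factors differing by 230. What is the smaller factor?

Since p = q + 230, we have 50279 = q(q + 230), so q² + 230q − 50279 = 0.
Discriminant: 230² + 4·50279 = 52900 + 201116 = 254016; √254016 = 504.
q = (−230 + 504)/2 = 137, and p = q + 230 = 367.
Check: 137 · 367 = 50279.

137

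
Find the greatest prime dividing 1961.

53

1961 = 37 · 53
53 is prime.
So 1961 = 37 · 53; the largest prime factor is 53.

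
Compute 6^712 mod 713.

87

6^1 ≡ 6 (mod 713)
6^2 ≡ 6^2 = 36 ≡ 36 (mod 713)
6^4 ≡ 36^2 = 1296 ≡ 583 (mod 713)
6^8 ≡ 583^2 = 339889 ≡ 501 (mod 713)
6^16 ≡ 501^2 = 251001 ≡ 25 (mod 713)
6^32 ≡ 25^2 = 625 ≡ 625 (mod 713)
6^64 ≡ 625^2 = 390625 ≡ 614 (mod 713)
6^128 ≡ 614^2 = 376996 ≡ 532 (mod 713)
6^256 ≡ 532^2 = 283024 ≡ 676 (mod 713)
6^512 ≡ 676^2 = 456976 ≡ 656 (mod 713)
712 = 512 + 128 + 64 + 8 in binary powers of 2.
So 6^712 ≡ 656 · 532 · 614 · 501 ≡ 87 (mod 713).
Since 87 ≠ 1, base 6 is a Fermat witness: 713 is composite.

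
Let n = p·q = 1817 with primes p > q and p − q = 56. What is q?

Since p = q + 56, we have 1817 = q(q + 56), so q² + 56q − 1817 = 0.
Discriminant: 56² + 4·1817 = 3136 + 7268 = 10404; √10404 = 102.
q = (−56 + 102)/2 = 23, and p = q + 56 = 79.
Check: 23 · 79 = 1817.

23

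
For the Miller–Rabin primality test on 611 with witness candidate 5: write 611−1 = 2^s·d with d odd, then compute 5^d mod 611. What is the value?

590

611 − 1 = 610 = 2^1 · 305, so d = 305.
5^1 ≡ 5 (mod 611)
5^2 ≡ 5^2 = 25 ≡ 25 (mod 611)
5^4 ≡ 25^2 = 625 ≡ 14 (mod 611)
5^8 ≡ 14^2 = 196 ≡ 196 (mod 611)
5^16 ≡ 196^2 = 38416 ≡ 534 (mod 611)
5^32 ≡ 534^2 = 285156 ≡ 430 (mod 611)
5^64 ≡ 430^2 = 184900 ≡ 378 (mod 611)
5^128 ≡ 378^2 = 142884 ≡ 521 (mod 611)
5^256 ≡ 521^2 = 271441 ≡ 157 (mod 611)
305 = 256 + 32 + 16 + 1 in binary powers of 2.
So 5^305 ≡ 157 · 430 · 534 · 5 ≡ 590 (mod 611).
Squaring chain: 590; never reaches −1, so base 5 is a Miller–Rabin witness that 611 is composite.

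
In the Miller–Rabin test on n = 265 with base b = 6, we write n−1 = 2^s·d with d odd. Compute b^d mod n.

265 − 1 = 264 = 2^3 · 33, so d = 33.
6^1 ≡ 6 (mod 265)
6^2 ≡ 6^2 = 36 ≡ 36 (mod 265)
6^4 ≡ 36^2 = 1296 ≡ 236 (mod 265)
6^8 ≡ 236^2 = 55696 ≡ 46 (mod 265)
6^16 ≡ 46^2 = 2116 ≡ 261 (mod 265)
6^32 ≡ 261^2 = 68121 ≡ 16 (mod 265)
33 = 32 + 1 in binary powers of 2.
So 6^33 ≡ 16 · 6 ≡ 96 (mod 265).
Squaring chain: 96 → 206 → 36; never reaches −1, so base 6 is a Miller–Rabin witness that 265 is composite.

96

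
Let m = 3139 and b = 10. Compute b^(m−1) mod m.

10^1 ≡ 10 (mod 3139)
10^2 ≡ 10^2 = 100 ≡ 100 (mod 3139)
10^4 ≡ 100^2 = 10000 ≡ 583 (mod 3139)
10^8 ≡ 583^2 = 339889 ≡ 877 (mod 3139)
10^16 ≡ 877^2 = 769129 ≡ 74 (mod 3139)
10^32 ≡ 74^2 = 5476 ≡ 2337 (mod 3139)
10^64 ≡ 2337^2 = 5461569 ≡ 2848 (mod 3139)
10^128 ≡ 2848^2 = 8111104 ≡ 3067 (mod 3139)
10^256 ≡ 3067^2 = 9406489 ≡ 2045 (mod 3139)
10^512 ≡ 2045^2 = 4182025 ≡ 877 (mod 3139)
10^1024 ≡ 877^2 = 769129 ≡ 74 (mod 3139)
10^2048 ≡ 74^2 = 5476 ≡ 2337 (mod 3139)
3138 = 2048 + 1024 + 64 + 2 in binary powers of 2.
So 10^3138 ≡ 2337 · 74 · 2848 · 100 ≡ 2363 (mod 3139).
Since 2363 ≠ 1, base 10 is a Fermat witness: 3139 is composite.

2363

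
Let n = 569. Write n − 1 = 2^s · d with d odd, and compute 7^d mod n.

86

569 − 1 = 568 = 2^3 · 71, so d = 71.
7^1 ≡ 7 (mod 569)
7^2 ≡ 7^2 = 49 ≡ 49 (mod 569)
7^4 ≡ 49^2 = 2401 ≡ 125 (mod 569)
7^8 ≡ 125^2 = 15625 ≡ 262 (mod 569)
7^16 ≡ 262^2 = 68644 ≡ 364 (mod 569)
7^32 ≡ 364^2 = 132496 ≡ 488 (mod 569)
7^64 ≡ 488^2 = 238144 ≡ 302 (mod 569)
71 = 64 + 4 + 2 + 1 in binary powers of 2.
So 7^71 ≡ 302 · 125 · 49 · 7 ≡ 86 (mod 569).
Squaring chain: 86 → 568 → 1; reaches −1, so base 7 does not prove 569 composite.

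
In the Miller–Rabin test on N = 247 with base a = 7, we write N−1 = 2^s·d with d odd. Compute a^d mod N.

96

247 − 1 = 246 = 2^1 · 123, so d = 123.
7^1 ≡ 7 (mod 247)
7^2 ≡ 7^2 = 49 ≡ 49 (mod 247)
7^4 ≡ 49^2 = 2401 ≡ 178 (mod 247)
7^8 ≡ 178^2 = 31684 ≡ 68 (mod 247)
7^16 ≡ 68^2 = 4624 ≡ 178 (mod 247)
7^32 ≡ 178^2 = 31684 ≡ 68 (mod 247)
7^64 ≡ 68^2 = 4624 ≡ 178 (mod 247)
123 = 64 + 32 + 16 + 8 + 2 + 1 in binary powers of 2.
So 7^123 ≡ 178 · 68 · 178 · 68 · 49 · 7 ≡ 96 (mod 247).
Squaring chain: 96; never reaches −1, so base 7 is a Miller–Rabin witness that 247 is composite.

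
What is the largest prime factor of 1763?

43

1763 = 41 · 43
43 is prime.
So 1763 = 41 · 43; the largest prime factor is 43.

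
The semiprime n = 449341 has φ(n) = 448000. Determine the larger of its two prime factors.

701

φ(n) = (p−1)(q−1) = n − (p+q) + 1, so p + q = 449341 − 448000 + 1 = 1342.
p and q are the roots of t² − 1342t + 449341 = 0.
Discriminant: 1342² − 4·449341 = 1800964 − 1797364 = 3600; √3600 = 60.
q = (1342 − 60)/2 = 641, p = (1342 + 60)/2 = 701.
Check: 641 · 701 = 449341.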